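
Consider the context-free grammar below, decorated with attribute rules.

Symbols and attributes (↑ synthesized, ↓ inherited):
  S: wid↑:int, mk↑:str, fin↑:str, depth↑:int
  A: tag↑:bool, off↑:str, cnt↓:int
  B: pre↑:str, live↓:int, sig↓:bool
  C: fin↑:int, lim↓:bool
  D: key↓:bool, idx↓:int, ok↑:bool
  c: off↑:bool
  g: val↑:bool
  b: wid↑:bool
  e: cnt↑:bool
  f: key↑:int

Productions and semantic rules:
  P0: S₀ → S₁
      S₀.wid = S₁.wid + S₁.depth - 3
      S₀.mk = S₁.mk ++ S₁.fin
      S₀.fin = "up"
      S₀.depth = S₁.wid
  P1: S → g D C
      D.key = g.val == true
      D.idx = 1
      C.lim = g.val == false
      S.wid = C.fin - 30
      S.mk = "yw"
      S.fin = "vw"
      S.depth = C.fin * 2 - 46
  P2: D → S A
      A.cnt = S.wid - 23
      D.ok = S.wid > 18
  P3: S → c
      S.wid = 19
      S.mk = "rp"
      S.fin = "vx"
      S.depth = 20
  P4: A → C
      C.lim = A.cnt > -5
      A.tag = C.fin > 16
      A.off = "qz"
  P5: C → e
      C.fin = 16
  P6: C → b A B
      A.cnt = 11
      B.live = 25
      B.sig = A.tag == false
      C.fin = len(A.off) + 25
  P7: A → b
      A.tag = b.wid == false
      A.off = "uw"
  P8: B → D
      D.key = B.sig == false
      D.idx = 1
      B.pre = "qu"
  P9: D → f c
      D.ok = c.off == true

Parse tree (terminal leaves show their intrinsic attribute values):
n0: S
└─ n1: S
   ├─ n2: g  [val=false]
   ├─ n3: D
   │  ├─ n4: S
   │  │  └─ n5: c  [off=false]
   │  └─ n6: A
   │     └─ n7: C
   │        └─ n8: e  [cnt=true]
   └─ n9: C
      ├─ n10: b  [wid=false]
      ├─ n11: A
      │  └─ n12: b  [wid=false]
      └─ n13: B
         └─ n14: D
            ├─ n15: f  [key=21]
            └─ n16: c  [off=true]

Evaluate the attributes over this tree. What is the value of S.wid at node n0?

2

1. n2.val = false  [terminal]
2. n3.key = false  [g.val == true]
3. n3.idx = 1  [1]
4. n5.off = false  [terminal]
5. n4.wid = 19  [19]
6. n4.mk = "rp"  ["rp"]
7. n4.fin = "vx"  ["vx"]
8. n4.depth = 20  [20]
9. n6.cnt = -4  [S.wid - 23]
10. n7.lim = true  [A.cnt > -5]
11. n8.cnt = true  [terminal]
12. n7.fin = 16  [16]
13. n6.tag = false  [C.fin > 16]
14. n6.off = "qz"  ["qz"]
15. n3.ok = true  [S.wid > 18]
16. n9.lim = true  [g.val == false]
17. n10.wid = false  [terminal]
18. n11.cnt = 11  [11]
19. n12.wid = false  [terminal]
20. n11.tag = true  [b.wid == false]
21. n11.off = "uw"  ["uw"]
22. n13.live = 25  [25]
23. n13.sig = false  [A.tag == false]
24. n14.key = true  [B.sig == false]
25. n14.idx = 1  [1]
26. n15.key = 21  [terminal]
27. n16.off = true  [terminal]
28. n14.ok = true  [c.off == true]
29. n13.pre = "qu"  ["qu"]
30. n9.fin = 27  [len(A.off) + 25]
31. n1.wid = -3  [C.fin - 30]
32. n1.mk = "yw"  ["yw"]
33. n1.fin = "vw"  ["vw"]
34. n1.depth = 8  [C.fin * 2 - 46]
35. n0.wid = 2  [S₁.wid + S₁.depth - 3]
36. n0.mk = "ywvw"  [S₁.mk ++ S₁.fin]
37. n0.fin = "up"  ["up"]
38. n0.depth = -3  [S₁.wid]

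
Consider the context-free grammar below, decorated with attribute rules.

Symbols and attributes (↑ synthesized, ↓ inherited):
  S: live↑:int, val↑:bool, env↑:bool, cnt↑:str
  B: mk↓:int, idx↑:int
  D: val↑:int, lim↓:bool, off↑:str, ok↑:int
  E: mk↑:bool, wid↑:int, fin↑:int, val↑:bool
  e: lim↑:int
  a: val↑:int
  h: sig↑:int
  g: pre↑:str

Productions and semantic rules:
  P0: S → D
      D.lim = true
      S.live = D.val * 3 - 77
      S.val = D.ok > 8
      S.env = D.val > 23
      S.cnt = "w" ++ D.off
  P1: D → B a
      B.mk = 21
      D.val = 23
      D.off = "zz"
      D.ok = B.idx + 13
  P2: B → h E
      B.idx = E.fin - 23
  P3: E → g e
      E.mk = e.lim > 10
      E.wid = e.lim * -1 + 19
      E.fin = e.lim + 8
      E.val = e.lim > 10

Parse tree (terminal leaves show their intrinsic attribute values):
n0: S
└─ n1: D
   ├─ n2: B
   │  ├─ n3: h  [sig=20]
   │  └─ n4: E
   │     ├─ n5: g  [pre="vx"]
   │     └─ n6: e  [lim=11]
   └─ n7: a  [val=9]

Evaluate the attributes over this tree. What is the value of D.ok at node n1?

1. n1.lim = true  [true]
2. n2.mk = 21  [21]
3. n3.sig = 20  [terminal]
4. n5.pre = "vx"  [terminal]
5. n6.lim = 11  [terminal]
6. n4.mk = true  [e.lim > 10]
7. n4.wid = 8  [e.lim * -1 + 19]
8. n4.fin = 19  [e.lim + 8]
9. n4.val = true  [e.lim > 10]
10. n2.idx = -4  [E.fin - 23]
11. n7.val = 9  [terminal]
12. n1.val = 23  [23]
13. n1.off = "zz"  ["zz"]
14. n1.ok = 9  [B.idx + 13]
15. n0.live = -8  [D.val * 3 - 77]
16. n0.val = true  [D.ok > 8]
17. n0.env = false  [D.val > 23]
18. n0.cnt = "wzz"  ["w" ++ D.off]

9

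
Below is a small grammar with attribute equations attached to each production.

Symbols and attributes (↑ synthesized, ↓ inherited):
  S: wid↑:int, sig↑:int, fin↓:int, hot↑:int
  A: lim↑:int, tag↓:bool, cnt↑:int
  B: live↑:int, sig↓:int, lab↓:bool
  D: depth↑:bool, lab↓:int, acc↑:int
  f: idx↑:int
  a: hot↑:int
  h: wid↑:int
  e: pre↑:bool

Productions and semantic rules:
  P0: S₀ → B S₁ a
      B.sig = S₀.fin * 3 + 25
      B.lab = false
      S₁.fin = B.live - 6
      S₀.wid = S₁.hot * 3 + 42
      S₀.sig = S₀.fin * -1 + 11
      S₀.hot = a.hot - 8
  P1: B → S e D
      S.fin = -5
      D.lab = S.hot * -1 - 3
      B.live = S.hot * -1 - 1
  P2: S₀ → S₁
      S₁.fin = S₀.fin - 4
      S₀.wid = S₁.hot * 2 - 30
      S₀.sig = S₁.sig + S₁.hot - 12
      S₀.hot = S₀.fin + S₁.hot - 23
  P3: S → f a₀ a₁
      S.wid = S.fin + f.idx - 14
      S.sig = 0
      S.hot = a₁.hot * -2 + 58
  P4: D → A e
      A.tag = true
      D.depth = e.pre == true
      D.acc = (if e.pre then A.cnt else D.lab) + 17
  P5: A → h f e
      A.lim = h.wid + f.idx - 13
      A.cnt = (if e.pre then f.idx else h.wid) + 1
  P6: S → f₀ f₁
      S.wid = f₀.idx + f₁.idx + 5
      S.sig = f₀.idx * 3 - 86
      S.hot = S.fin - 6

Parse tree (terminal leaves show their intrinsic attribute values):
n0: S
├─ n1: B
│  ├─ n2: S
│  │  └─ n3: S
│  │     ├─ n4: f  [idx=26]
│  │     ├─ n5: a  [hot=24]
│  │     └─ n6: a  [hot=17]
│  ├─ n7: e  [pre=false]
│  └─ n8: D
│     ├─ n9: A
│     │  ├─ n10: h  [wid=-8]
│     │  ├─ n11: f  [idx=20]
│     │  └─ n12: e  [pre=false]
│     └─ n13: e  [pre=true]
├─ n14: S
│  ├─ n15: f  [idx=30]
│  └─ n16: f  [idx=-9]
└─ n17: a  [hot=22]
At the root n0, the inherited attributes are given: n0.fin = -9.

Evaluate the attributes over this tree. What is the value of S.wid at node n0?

15

1. n0.fin = -9  [given at root]
2. n1.sig = -2  [S₀.fin * 3 + 25]
3. n1.lab = false  [false]
4. n2.fin = -5  [-5]
5. n3.fin = -9  [S₀.fin - 4]
6. n4.idx = 26  [terminal]
7. n5.hot = 24  [terminal]
8. n6.hot = 17  [terminal]
9. n3.wid = 3  [S.fin + f.idx - 14]
10. n3.sig = 0  [0]
11. n3.hot = 24  [a₁.hot * -2 + 58]
12. n2.wid = 18  [S₁.hot * 2 - 30]
13. n2.sig = 12  [S₁.sig + S₁.hot - 12]
14. n2.hot = -4  [S₀.fin + S₁.hot - 23]
15. n7.pre = false  [terminal]
16. n8.lab = 1  [S.hot * -1 - 3]
17. n9.tag = true  [true]
18. n10.wid = -8  [terminal]
19. n11.idx = 20  [terminal]
20. n12.pre = false  [terminal]
21. n9.lim = -1  [h.wid + f.idx - 13]
22. n9.cnt = -7  [(if e.pre then f.idx else h.wid) + 1]
23. n13.pre = true  [terminal]
24. n8.depth = true  [e.pre == true]
25. n8.acc = 10  [(if e.pre then A.cnt else D.lab) + 17]
26. n1.live = 3  [S.hot * -1 - 1]
27. n14.fin = -3  [B.live - 6]
28. n15.idx = 30  [terminal]
29. n16.idx = -9  [terminal]
30. n14.wid = 26  [f₀.idx + f₁.idx + 5]
31. n14.sig = 4  [f₀.idx * 3 - 86]
32. n14.hot = -9  [S.fin - 6]
33. n17.hot = 22  [terminal]
34. n0.wid = 15  [S₁.hot * 3 + 42]
35. n0.sig = 20  [S₀.fin * -1 + 11]
36. n0.hot = 14  [a.hot - 8]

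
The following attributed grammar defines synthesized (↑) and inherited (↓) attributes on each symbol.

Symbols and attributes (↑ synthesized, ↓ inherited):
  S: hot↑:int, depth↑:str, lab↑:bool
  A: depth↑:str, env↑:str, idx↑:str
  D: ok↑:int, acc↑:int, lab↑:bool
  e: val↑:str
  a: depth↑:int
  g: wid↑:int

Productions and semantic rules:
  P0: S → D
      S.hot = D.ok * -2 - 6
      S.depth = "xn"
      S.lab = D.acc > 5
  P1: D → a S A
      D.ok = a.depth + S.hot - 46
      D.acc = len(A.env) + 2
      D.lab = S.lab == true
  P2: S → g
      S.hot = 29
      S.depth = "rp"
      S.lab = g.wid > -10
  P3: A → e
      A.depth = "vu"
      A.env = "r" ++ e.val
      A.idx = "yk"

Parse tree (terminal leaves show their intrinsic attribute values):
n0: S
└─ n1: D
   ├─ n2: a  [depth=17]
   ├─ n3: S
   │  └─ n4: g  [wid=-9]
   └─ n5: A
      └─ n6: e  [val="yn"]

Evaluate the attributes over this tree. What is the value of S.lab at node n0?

1. n2.depth = 17  [terminal]
2. n4.wid = -9  [terminal]
3. n3.hot = 29  [29]
4. n3.depth = "rp"  ["rp"]
5. n3.lab = true  [g.wid > -10]
6. n6.val = "yn"  [terminal]
7. n5.depth = "vu"  ["vu"]
8. n5.env = "ryn"  ["r" ++ e.val]
9. n5.idx = "yk"  ["yk"]
10. n1.ok = 0  [a.depth + S.hot - 46]
11. n1.acc = 5  [len(A.env) + 2]
12. n1.lab = true  [S.lab == true]
13. n0.hot = -6  [D.ok * -2 - 6]
14. n0.depth = "xn"  ["xn"]
15. n0.lab = false  [D.acc > 5]

false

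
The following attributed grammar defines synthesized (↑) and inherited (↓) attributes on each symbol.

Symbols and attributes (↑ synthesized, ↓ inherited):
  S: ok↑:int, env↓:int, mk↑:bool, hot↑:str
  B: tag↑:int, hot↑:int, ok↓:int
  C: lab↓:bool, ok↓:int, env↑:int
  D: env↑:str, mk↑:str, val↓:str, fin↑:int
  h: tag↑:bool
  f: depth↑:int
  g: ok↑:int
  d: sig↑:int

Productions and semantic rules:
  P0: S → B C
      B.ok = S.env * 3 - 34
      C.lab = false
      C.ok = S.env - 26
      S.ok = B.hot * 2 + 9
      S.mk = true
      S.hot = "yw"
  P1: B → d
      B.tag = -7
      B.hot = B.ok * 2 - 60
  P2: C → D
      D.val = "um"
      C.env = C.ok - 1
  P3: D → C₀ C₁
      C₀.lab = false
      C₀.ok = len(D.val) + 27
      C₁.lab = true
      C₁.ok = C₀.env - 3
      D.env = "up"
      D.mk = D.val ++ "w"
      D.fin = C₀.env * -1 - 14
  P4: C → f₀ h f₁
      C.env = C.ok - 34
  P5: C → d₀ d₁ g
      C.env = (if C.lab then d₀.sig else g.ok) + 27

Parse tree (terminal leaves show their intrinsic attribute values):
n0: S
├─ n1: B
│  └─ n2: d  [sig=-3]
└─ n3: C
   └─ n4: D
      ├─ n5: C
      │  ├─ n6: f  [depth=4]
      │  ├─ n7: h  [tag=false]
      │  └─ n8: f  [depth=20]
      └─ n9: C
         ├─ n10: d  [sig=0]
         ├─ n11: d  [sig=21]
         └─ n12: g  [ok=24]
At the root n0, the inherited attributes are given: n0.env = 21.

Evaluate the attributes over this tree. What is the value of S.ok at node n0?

1. n0.env = 21  [given at root]
2. n1.ok = 29  [S.env * 3 - 34]
3. n2.sig = -3  [terminal]
4. n1.tag = -7  [-7]
5. n1.hot = -2  [B.ok * 2 - 60]
6. n3.lab = false  [false]
7. n3.ok = -5  [S.env - 26]
8. n4.val = "um"  ["um"]
9. n5.lab = false  [false]
10. n5.ok = 29  [len(D.val) + 27]
11. n6.depth = 4  [terminal]
12. n7.tag = false  [terminal]
13. n8.depth = 20  [terminal]
14. n5.env = -5  [C.ok - 34]
15. n9.lab = true  [true]
16. n9.ok = -8  [C₀.env - 3]
17. n10.sig = 0  [terminal]
18. n11.sig = 21  [terminal]
19. n12.ok = 24  [terminal]
20. n9.env = 27  [(if C.lab then d₀.sig else g.ok) + 27]
21. n4.env = "up"  ["up"]
22. n4.mk = "umw"  [D.val ++ "w"]
23. n4.fin = -9  [C₀.env * -1 - 14]
24. n3.env = -6  [C.ok - 1]
25. n0.ok = 5  [B.hot * 2 + 9]
26. n0.mk = true  [true]
27. n0.hot = "yw"  ["yw"]

5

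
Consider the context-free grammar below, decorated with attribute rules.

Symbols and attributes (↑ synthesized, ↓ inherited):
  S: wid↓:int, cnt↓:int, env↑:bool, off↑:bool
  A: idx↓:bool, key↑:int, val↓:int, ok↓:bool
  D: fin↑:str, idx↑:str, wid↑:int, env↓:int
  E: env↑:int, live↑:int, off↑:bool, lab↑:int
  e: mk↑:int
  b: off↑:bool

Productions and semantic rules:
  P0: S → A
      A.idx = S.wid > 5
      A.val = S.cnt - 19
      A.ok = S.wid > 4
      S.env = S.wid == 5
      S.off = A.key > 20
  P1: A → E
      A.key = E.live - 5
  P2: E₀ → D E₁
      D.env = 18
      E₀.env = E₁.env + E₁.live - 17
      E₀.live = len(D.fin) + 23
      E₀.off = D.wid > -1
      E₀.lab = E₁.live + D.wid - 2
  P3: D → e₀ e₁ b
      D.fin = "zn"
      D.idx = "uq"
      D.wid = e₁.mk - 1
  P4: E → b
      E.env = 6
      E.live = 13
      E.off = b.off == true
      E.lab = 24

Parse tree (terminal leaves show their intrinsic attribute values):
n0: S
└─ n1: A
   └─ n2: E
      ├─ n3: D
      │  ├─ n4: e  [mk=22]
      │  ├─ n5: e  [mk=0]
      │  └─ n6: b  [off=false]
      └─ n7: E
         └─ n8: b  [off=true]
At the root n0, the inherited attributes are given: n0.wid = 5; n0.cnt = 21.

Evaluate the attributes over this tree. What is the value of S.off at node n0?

false

1. n0.wid = 5  [given at root]
2. n0.cnt = 21  [given at root]
3. n1.idx = false  [S.wid > 5]
4. n1.val = 2  [S.cnt - 19]
5. n1.ok = true  [S.wid > 4]
6. n3.env = 18  [18]
7. n4.mk = 22  [terminal]
8. n5.mk = 0  [terminal]
9. n6.off = false  [terminal]
10. n3.fin = "zn"  ["zn"]
11. n3.idx = "uq"  ["uq"]
12. n3.wid = -1  [e₁.mk - 1]
13. n8.off = true  [terminal]
14. n7.env = 6  [6]
15. n7.live = 13  [13]
16. n7.off = true  [b.off == true]
17. n7.lab = 24  [24]
18. n2.env = 2  [E₁.env + E₁.live - 17]
19. n2.live = 25  [len(D.fin) + 23]
20. n2.off = false  [D.wid > -1]
21. n2.lab = 10  [E₁.live + D.wid - 2]
22. n1.key = 20  [E.live - 5]
23. n0.env = true  [S.wid == 5]
24. n0.off = false  [A.key > 20]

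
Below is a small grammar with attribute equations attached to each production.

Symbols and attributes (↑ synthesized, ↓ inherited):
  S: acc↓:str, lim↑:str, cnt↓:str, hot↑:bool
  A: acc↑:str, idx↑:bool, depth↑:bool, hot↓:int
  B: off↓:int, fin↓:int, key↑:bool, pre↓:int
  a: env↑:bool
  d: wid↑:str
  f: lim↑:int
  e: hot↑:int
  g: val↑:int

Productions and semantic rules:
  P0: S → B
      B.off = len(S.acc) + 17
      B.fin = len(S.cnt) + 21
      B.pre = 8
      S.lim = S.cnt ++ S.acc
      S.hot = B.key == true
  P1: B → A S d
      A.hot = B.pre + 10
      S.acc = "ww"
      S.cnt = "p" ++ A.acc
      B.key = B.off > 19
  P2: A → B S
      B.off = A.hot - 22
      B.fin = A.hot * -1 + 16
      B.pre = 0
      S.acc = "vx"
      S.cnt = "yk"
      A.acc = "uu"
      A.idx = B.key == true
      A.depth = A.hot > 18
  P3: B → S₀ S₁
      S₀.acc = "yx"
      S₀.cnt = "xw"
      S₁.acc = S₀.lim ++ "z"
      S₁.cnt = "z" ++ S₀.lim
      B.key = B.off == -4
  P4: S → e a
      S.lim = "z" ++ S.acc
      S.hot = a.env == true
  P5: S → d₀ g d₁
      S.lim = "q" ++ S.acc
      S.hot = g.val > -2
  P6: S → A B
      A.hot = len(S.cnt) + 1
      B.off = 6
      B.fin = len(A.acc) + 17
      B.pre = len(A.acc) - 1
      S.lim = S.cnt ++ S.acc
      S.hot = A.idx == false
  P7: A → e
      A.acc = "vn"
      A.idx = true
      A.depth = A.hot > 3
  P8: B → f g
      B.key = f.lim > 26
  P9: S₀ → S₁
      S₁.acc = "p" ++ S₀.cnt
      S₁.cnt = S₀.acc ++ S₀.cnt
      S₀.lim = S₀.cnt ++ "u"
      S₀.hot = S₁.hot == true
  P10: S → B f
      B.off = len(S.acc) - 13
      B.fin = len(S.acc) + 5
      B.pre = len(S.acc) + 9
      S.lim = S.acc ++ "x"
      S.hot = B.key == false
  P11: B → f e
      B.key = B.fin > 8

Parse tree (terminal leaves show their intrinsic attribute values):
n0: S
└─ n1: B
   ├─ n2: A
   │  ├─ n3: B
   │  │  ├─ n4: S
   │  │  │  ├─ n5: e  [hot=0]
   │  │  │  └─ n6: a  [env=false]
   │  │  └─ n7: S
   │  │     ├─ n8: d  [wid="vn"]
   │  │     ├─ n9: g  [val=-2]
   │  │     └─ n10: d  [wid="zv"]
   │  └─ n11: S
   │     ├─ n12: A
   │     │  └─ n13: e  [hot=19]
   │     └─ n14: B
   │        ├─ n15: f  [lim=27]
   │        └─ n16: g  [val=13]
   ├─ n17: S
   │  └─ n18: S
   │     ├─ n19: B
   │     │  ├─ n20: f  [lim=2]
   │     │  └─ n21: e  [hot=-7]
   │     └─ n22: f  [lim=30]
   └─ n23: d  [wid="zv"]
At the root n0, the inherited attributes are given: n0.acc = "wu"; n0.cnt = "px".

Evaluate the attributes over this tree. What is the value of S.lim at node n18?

1. n0.acc = "wu"  [given at root]
2. n0.cnt = "px"  [given at root]
3. n1.off = 19  [len(S.acc) + 17]
4. n1.fin = 23  [len(S.cnt) + 21]
5. n1.pre = 8  [8]
6. n2.hot = 18  [B.pre + 10]
7. n3.off = -4  [A.hot - 22]
8. n3.fin = -2  [A.hot * -1 + 16]
9. n3.pre = 0  [0]
10. n4.acc = "yx"  ["yx"]
11. n4.cnt = "xw"  ["xw"]
12. n5.hot = 0  [terminal]
13. n6.env = false  [terminal]
14. n4.lim = "zyx"  ["z" ++ S.acc]
15. n4.hot = false  [a.env == true]
16. n7.acc = "zyxz"  [S₀.lim ++ "z"]
17. n7.cnt = "zzyx"  ["z" ++ S₀.lim]
18. n8.wid = "vn"  [terminal]
19. n9.val = -2  [terminal]
20. n10.wid = "zv"  [terminal]
21. n7.lim = "qzyxz"  ["q" ++ S.acc]
22. n7.hot = false  [g.val > -2]
23. n3.key = true  [B.off == -4]
24. n11.acc = "vx"  ["vx"]
25. n11.cnt = "yk"  ["yk"]
26. n12.hot = 3  [len(S.cnt) + 1]
27. n13.hot = 19  [terminal]
28. n12.acc = "vn"  ["vn"]
29. n12.idx = true  [true]
30. n12.depth = false  [A.hot > 3]
31. n14.off = 6  [6]
32. n14.fin = 19  [len(A.acc) + 17]
33. n14.pre = 1  [len(A.acc) - 1]
34. n15.lim = 27  [terminal]
35. n16.val = 13  [terminal]
36. n14.key = true  [f.lim > 26]
37. n11.lim = "ykvx"  [S.cnt ++ S.acc]
38. n11.hot = false  [A.idx == false]
39. n2.acc = "uu"  ["uu"]
40. n2.idx = true  [B.key == true]
41. n2.depth = false  [A.hot > 18]
42. n17.acc = "ww"  ["ww"]
43. n17.cnt = "puu"  ["p" ++ A.acc]
44. n18.acc = "ppuu"  ["p" ++ S₀.cnt]
45. n18.cnt = "wwpuu"  [S₀.acc ++ S₀.cnt]
46. n19.off = -9  [len(S.acc) - 13]
47. n19.fin = 9  [len(S.acc) + 5]
48. n19.pre = 13  [len(S.acc) + 9]
49. n20.lim = 2  [terminal]
50. n21.hot = -7  [terminal]
51. n19.key = true  [B.fin > 8]
52. n22.lim = 30  [terminal]
53. n18.lim = "ppuux"  [S.acc ++ "x"]
54. n18.hot = false  [B.key == false]
55. n17.lim = "puuu"  [S₀.cnt ++ "u"]
56. n17.hot = false  [S₁.hot == true]
57. n23.wid = "zv"  [terminal]
58. n1.key = false  [B.off > 19]
59. n0.lim = "pxwu"  [S.cnt ++ S.acc]
60. n0.hot = false  [B.key == true]

"ppuux"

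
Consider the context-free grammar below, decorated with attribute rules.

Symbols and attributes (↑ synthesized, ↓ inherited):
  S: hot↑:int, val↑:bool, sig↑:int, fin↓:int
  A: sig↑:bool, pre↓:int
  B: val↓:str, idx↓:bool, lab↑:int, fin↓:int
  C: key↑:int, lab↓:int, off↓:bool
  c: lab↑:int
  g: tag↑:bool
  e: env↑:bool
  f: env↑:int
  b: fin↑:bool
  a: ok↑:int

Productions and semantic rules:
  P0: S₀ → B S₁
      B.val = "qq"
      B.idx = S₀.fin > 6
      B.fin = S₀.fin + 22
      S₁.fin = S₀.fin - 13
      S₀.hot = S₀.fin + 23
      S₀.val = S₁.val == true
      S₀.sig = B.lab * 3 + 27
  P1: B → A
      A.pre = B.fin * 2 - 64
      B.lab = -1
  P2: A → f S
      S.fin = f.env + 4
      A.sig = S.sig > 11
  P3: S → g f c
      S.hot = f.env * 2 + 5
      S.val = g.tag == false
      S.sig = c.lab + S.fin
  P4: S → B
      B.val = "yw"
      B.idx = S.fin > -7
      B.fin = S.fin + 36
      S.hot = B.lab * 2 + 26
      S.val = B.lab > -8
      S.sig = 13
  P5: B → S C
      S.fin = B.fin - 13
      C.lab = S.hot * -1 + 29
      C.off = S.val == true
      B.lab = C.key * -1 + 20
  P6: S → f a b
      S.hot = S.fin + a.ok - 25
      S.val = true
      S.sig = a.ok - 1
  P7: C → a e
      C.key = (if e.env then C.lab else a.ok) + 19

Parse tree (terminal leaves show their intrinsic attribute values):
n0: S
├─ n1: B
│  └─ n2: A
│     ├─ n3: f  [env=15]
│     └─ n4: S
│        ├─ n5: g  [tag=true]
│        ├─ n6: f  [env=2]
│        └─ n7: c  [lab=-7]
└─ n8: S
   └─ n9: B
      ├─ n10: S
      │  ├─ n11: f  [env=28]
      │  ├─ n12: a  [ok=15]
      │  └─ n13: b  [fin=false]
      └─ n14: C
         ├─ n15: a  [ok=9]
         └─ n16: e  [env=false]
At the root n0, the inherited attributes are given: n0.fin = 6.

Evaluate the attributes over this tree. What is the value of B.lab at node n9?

1. n0.fin = 6  [given at root]
2. n1.val = "qq"  ["qq"]
3. n1.idx = false  [S₀.fin > 6]
4. n1.fin = 28  [S₀.fin + 22]
5. n2.pre = -8  [B.fin * 2 - 64]
6. n3.env = 15  [terminal]
7. n4.fin = 19  [f.env + 4]
8. n5.tag = true  [terminal]
9. n6.env = 2  [terminal]
10. n7.lab = -7  [terminal]
11. n4.hot = 9  [f.env * 2 + 5]
12. n4.val = false  [g.tag == false]
13. n4.sig = 12  [c.lab + S.fin]
14. n2.sig = true  [S.sig > 11]
15. n1.lab = -1  [-1]
16. n8.fin = -7  [S₀.fin - 13]
17. n9.val = "yw"  ["yw"]
18. n9.idx = false  [S.fin > -7]
19. n9.fin = 29  [S.fin + 36]
20. n10.fin = 16  [B.fin - 13]
21. n11.env = 28  [terminal]
22. n12.ok = 15  [terminal]
23. n13.fin = false  [terminal]
24. n10.hot = 6  [S.fin + a.ok - 25]
25. n10.val = true  [true]
26. n10.sig = 14  [a.ok - 1]
27. n14.lab = 23  [S.hot * -1 + 29]
28. n14.off = true  [S.val == true]
29. n15.ok = 9  [terminal]
30. n16.env = false  [terminal]
31. n14.key = 28  [(if e.env then C.lab else a.ok) + 19]
32. n9.lab = -8  [C.key * -1 + 20]
33. n8.hot = 10  [B.lab * 2 + 26]
34. n8.val = false  [B.lab > -8]
35. n8.sig = 13  [13]
36. n0.hot = 29  [S₀.fin + 23]
37. n0.val = false  [S₁.val == true]
38. n0.sig = 24  [B.lab * 3 + 27]

-8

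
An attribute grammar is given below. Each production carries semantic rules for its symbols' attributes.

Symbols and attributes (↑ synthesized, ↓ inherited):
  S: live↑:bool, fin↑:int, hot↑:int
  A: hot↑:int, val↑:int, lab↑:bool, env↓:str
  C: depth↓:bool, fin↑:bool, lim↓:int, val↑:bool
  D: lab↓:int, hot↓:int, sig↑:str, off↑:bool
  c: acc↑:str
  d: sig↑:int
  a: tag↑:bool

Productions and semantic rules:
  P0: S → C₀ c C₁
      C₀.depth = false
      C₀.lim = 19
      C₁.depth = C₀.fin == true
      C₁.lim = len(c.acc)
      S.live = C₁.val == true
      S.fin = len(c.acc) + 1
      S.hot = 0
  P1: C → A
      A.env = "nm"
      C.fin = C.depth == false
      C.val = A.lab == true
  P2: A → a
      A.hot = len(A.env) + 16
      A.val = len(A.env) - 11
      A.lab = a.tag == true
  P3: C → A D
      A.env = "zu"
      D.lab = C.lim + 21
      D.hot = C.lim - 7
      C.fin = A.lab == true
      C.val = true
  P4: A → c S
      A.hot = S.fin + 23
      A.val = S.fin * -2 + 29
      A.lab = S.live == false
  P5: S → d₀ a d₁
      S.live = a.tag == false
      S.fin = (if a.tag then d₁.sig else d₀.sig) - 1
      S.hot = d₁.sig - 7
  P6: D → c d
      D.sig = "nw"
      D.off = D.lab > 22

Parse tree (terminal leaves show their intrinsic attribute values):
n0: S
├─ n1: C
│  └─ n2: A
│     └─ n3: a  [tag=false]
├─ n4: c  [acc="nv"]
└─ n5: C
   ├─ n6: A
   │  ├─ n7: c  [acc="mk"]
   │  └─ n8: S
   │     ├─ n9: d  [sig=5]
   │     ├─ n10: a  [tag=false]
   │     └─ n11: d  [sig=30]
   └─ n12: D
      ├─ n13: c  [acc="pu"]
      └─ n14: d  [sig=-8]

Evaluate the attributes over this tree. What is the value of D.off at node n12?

1. n1.depth = false  [false]
2. n1.lim = 19  [19]
3. n2.env = "nm"  ["nm"]
4. n3.tag = false  [terminal]
5. n2.hot = 18  [len(A.env) + 16]
6. n2.val = -9  [len(A.env) - 11]
7. n2.lab = false  [a.tag == true]
8. n1.fin = true  [C.depth == false]
9. n1.val = false  [A.lab == true]
10. n4.acc = "nv"  [terminal]
11. n5.depth = true  [C₀.fin == true]
12. n5.lim = 2  [len(c.acc)]
13. n6.env = "zu"  ["zu"]
14. n7.acc = "mk"  [terminal]
15. n9.sig = 5  [terminal]
16. n10.tag = false  [terminal]
17. n11.sig = 30  [terminal]
18. n8.live = true  [a.tag == false]
19. n8.fin = 4  [(if a.tag then d₁.sig else d₀.sig) - 1]
20. n8.hot = 23  [d₁.sig - 7]
21. n6.hot = 27  [S.fin + 23]
22. n6.val = 21  [S.fin * -2 + 29]
23. n6.lab = false  [S.live == false]
24. n12.lab = 23  [C.lim + 21]
25. n12.hot = -5  [C.lim - 7]
26. n13.acc = "pu"  [terminal]
27. n14.sig = -8  [terminal]
28. n12.sig = "nw"  ["nw"]
29. n12.off = true  [D.lab > 22]
30. n5.fin = false  [A.lab == true]
31. n5.val = true  [true]
32. n0.live = true  [C₁.val == true]
33. n0.fin = 3  [len(c.acc) + 1]
34. n0.hot = 0  [0]

true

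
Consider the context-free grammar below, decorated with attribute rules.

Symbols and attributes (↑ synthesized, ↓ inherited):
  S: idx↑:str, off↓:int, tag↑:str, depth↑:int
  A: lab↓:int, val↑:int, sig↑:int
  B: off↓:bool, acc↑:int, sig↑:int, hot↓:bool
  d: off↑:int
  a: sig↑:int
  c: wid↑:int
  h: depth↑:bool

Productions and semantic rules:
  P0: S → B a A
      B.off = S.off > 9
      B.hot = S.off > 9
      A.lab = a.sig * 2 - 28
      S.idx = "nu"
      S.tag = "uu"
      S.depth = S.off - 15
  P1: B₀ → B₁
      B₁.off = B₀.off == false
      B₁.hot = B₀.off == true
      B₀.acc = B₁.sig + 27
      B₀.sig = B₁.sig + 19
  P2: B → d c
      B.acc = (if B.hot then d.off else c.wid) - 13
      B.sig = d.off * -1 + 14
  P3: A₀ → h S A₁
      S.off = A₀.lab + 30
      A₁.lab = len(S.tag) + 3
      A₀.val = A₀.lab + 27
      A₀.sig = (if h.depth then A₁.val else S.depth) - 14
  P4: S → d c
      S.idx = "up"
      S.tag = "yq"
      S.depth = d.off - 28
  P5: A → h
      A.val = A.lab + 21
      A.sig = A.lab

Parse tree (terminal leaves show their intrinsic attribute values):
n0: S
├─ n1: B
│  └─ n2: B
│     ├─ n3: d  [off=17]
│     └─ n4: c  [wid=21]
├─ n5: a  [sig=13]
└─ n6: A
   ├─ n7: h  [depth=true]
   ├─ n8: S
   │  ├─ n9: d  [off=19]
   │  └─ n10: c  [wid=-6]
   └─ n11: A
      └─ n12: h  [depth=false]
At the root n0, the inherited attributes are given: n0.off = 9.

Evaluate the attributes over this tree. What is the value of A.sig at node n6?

1. n0.off = 9  [given at root]
2. n1.off = false  [S.off > 9]
3. n1.hot = false  [S.off > 9]
4. n2.off = true  [B₀.off == false]
5. n2.hot = false  [B₀.off == true]
6. n3.off = 17  [terminal]
7. n4.wid = 21  [terminal]
8. n2.acc = 8  [(if B.hot then d.off else c.wid) - 13]
9. n2.sig = -3  [d.off * -1 + 14]
10. n1.acc = 24  [B₁.sig + 27]
11. n1.sig = 16  [B₁.sig + 19]
12. n5.sig = 13  [terminal]
13. n6.lab = -2  [a.sig * 2 - 28]
14. n7.depth = true  [terminal]
15. n8.off = 28  [A₀.lab + 30]
16. n9.off = 19  [terminal]
17. n10.wid = -6  [terminal]
18. n8.idx = "up"  ["up"]
19. n8.tag = "yq"  ["yq"]
20. n8.depth = -9  [d.off - 28]
21. n11.lab = 5  [len(S.tag) + 3]
22. n12.depth = false  [terminal]
23. n11.val = 26  [A.lab + 21]
24. n11.sig = 5  [A.lab]
25. n6.val = 25  [A₀.lab + 27]
26. n6.sig = 12  [(if h.depth then A₁.val else S.depth) - 14]
27. n0.idx = "nu"  ["nu"]
28. n0.tag = "uu"  ["uu"]
29. n0.depth = -6  [S.off - 15]

12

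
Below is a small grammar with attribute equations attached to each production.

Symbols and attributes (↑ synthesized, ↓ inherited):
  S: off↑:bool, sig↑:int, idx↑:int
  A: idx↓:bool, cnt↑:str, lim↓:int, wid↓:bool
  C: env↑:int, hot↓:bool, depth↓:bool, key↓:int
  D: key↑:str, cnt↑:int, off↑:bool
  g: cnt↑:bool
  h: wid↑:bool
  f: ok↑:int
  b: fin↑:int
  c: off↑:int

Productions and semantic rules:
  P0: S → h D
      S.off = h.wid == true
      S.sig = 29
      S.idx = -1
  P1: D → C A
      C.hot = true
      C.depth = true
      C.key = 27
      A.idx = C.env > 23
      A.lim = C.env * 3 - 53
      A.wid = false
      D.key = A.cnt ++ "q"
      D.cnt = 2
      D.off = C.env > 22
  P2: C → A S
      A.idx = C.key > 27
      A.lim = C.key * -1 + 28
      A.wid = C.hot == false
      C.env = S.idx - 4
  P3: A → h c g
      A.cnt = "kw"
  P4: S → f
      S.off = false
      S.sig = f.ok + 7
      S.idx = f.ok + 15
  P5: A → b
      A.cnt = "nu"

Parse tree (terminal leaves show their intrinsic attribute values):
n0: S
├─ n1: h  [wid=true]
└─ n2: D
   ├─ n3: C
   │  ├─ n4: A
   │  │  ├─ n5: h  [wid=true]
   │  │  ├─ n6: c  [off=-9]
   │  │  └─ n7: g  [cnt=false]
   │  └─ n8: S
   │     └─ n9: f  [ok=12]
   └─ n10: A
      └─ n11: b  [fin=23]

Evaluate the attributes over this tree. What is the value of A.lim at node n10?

16

1. n1.wid = true  [terminal]
2. n3.hot = true  [true]
3. n3.depth = true  [true]
4. n3.key = 27  [27]
5. n4.idx = false  [C.key > 27]
6. n4.lim = 1  [C.key * -1 + 28]
7. n4.wid = false  [C.hot == false]
8. n5.wid = true  [terminal]
9. n6.off = -9  [terminal]
10. n7.cnt = false  [terminal]
11. n4.cnt = "kw"  ["kw"]
12. n9.ok = 12  [terminal]
13. n8.off = false  [false]
14. n8.sig = 19  [f.ok + 7]
15. n8.idx = 27  [f.ok + 15]
16. n3.env = 23  [S.idx - 4]
17. n10.idx = false  [C.env > 23]
18. n10.lim = 16  [C.env * 3 - 53]
19. n10.wid = false  [false]
20. n11.fin = 23  [terminal]
21. n10.cnt = "nu"  ["nu"]
22. n2.key = "nuq"  [A.cnt ++ "q"]
23. n2.cnt = 2  [2]
24. n2.off = true  [C.env > 22]
25. n0.off = true  [h.wid == true]
26. n0.sig = 29  [29]
27. n0.idx = -1  [-1]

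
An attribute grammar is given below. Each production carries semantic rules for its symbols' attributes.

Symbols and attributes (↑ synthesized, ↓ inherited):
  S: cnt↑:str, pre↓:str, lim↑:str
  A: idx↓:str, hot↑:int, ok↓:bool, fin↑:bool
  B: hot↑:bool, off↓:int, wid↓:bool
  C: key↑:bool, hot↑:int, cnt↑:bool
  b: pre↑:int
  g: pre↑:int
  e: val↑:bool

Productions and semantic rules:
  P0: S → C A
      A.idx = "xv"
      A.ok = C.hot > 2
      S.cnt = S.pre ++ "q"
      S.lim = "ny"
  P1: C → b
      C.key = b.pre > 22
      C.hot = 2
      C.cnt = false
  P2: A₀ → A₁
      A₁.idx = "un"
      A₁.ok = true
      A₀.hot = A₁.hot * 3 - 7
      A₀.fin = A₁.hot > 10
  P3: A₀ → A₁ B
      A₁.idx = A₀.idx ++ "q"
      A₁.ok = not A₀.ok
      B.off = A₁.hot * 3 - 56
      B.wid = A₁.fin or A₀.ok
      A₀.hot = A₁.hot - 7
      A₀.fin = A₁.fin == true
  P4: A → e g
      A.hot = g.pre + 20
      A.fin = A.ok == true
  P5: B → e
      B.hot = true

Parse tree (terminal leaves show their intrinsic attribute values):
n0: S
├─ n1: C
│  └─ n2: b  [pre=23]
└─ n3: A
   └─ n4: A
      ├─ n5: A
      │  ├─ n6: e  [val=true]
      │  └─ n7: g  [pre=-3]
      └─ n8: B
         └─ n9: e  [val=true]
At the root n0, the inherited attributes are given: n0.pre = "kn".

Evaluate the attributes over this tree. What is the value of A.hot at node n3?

1. n0.pre = "kn"  [given at root]
2. n2.pre = 23  [terminal]
3. n1.key = true  [b.pre > 22]
4. n1.hot = 2  [2]
5. n1.cnt = false  [false]
6. n3.idx = "xv"  ["xv"]
7. n3.ok = false  [C.hot > 2]
8. n4.idx = "un"  ["un"]
9. n4.ok = true  [true]
10. n5.idx = "unq"  [A₀.idx ++ "q"]
11. n5.ok = false  [not A₀.ok]
12. n6.val = true  [terminal]
13. n7.pre = -3  [terminal]
14. n5.hot = 17  [g.pre + 20]
15. n5.fin = false  [A.ok == true]
16. n8.off = -5  [A₁.hot * 3 - 56]
17. n8.wid = true  [A₁.fin or A₀.ok]
18. n9.val = true  [terminal]
19. n8.hot = true  [true]
20. n4.hot = 10  [A₁.hot - 7]
21. n4.fin = false  [A₁.fin == true]
22. n3.hot = 23  [A₁.hot * 3 - 7]
23. n3.fin = false  [A₁.hot > 10]
24. n0.cnt = "knq"  [S.pre ++ "q"]
25. n0.lim = "ny"  ["ny"]

23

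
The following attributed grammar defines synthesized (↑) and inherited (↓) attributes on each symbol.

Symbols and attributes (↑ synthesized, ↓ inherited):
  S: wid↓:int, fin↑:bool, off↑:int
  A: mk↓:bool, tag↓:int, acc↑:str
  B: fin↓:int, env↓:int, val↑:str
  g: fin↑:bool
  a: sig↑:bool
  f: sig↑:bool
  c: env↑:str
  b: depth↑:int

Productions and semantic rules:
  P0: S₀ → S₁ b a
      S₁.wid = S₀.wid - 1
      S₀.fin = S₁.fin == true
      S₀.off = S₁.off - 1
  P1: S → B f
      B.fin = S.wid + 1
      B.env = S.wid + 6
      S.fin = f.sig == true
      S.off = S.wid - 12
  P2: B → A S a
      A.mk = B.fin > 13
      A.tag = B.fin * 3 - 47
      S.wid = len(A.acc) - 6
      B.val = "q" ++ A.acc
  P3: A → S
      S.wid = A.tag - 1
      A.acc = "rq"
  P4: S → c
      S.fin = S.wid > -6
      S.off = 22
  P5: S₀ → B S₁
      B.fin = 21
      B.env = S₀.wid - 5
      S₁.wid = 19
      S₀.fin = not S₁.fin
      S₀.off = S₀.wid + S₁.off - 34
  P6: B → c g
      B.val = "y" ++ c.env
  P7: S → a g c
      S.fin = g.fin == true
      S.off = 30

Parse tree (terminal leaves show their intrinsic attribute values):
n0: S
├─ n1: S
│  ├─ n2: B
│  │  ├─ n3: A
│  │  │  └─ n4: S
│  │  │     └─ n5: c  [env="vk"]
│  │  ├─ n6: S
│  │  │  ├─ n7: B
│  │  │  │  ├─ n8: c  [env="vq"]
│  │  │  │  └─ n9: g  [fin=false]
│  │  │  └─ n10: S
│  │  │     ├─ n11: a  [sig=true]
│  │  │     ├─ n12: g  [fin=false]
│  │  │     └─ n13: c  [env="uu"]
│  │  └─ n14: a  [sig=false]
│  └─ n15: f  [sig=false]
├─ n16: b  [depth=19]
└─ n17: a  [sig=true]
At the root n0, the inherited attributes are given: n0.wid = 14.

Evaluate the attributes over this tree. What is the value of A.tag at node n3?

-5

1. n0.wid = 14  [given at root]
2. n1.wid = 13  [S₀.wid - 1]
3. n2.fin = 14  [S.wid + 1]
4. n2.env = 19  [S.wid + 6]
5. n3.mk = true  [B.fin > 13]
6. n3.tag = -5  [B.fin * 3 - 47]
7. n4.wid = -6  [A.tag - 1]
8. n5.env = "vk"  [terminal]
9. n4.fin = false  [S.wid > -6]
10. n4.off = 22  [22]
11. n3.acc = "rq"  ["rq"]
12. n6.wid = -4  [len(A.acc) - 6]
13. n7.fin = 21  [21]
14. n7.env = -9  [S₀.wid - 5]
15. n8.env = "vq"  [terminal]
16. n9.fin = false  [terminal]
17. n7.val = "yvq"  ["y" ++ c.env]
18. n10.wid = 19  [19]
19. n11.sig = true  [terminal]
20. n12.fin = false  [terminal]
21. n13.env = "uu"  [terminal]
22. n10.fin = false  [g.fin == true]
23. n10.off = 30  [30]
24. n6.fin = true  [not S₁.fin]
25. n6.off = -8  [S₀.wid + S₁.off - 34]
26. n14.sig = false  [terminal]
27. n2.val = "qrq"  ["q" ++ A.acc]
28. n15.sig = false  [terminal]
29. n1.fin = false  [f.sig == true]
30. n1.off = 1  [S.wid - 12]
31. n16.depth = 19  [terminal]
32. n17.sig = true  [terminal]
33. n0.fin = false  [S₁.fin == true]
34. n0.off = 0  [S₁.off - 1]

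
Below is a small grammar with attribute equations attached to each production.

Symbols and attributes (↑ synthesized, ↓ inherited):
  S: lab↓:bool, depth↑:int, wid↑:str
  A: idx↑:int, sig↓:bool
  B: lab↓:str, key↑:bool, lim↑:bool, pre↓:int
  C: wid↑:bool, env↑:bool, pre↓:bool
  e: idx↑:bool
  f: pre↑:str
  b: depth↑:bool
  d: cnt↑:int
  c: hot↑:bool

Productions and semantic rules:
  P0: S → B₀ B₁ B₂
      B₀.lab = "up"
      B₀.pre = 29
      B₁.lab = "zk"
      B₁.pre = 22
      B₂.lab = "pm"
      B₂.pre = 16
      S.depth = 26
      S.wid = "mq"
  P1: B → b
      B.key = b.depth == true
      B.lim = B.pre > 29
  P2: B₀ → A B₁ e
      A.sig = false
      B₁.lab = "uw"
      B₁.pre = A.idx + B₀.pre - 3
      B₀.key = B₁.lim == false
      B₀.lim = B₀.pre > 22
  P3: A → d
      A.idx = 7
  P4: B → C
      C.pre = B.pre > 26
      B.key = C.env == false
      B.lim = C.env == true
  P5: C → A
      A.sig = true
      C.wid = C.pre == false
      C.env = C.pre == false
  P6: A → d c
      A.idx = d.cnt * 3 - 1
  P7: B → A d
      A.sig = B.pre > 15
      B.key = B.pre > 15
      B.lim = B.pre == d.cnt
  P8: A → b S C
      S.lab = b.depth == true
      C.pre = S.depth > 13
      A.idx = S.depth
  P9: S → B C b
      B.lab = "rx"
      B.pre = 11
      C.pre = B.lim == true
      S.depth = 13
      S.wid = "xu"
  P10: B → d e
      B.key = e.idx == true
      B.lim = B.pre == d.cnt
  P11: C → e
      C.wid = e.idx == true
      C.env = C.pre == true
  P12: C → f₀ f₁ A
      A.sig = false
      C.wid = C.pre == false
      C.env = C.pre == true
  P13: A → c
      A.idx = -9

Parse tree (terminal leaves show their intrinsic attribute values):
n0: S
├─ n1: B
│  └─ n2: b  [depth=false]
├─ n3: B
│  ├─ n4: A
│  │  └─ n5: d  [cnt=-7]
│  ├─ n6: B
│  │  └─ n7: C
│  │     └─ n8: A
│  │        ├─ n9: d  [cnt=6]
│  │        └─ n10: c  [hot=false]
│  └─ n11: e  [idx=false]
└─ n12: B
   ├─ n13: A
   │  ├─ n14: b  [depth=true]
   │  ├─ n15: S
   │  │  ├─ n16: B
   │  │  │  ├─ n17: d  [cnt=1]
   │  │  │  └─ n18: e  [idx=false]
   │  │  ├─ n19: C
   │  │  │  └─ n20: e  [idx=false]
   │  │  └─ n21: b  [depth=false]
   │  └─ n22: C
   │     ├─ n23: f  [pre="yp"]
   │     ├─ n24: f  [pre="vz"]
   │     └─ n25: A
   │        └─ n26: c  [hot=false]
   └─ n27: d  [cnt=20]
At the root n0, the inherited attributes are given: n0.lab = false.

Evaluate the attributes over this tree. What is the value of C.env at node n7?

1. n0.lab = false  [given at root]
2. n1.lab = "up"  ["up"]
3. n1.pre = 29  [29]
4. n2.depth = false  [terminal]
5. n1.key = false  [b.depth == true]
6. n1.lim = false  [B.pre > 29]
7. n3.lab = "zk"  ["zk"]
8. n3.pre = 22  [22]
9. n4.sig = false  [false]
10. n5.cnt = -7  [terminal]
11. n4.idx = 7  [7]
12. n6.lab = "uw"  ["uw"]
13. n6.pre = 26  [A.idx + B₀.pre - 3]
14. n7.pre = false  [B.pre > 26]
15. n8.sig = true  [true]
16. n9.cnt = 6  [terminal]
17. n10.hot = false  [terminal]
18. n8.idx = 17  [d.cnt * 3 - 1]
19. n7.wid = true  [C.pre == false]
20. n7.env = true  [C.pre == false]
21. n6.key = false  [C.env == false]
22. n6.lim = true  [C.env == true]
23. n11.idx = false  [terminal]
24. n3.key = false  [B₁.lim == false]
25. n3.lim = false  [B₀.pre > 22]
26. n12.lab = "pm"  ["pm"]
27. n12.pre = 16  [16]
28. n13.sig = true  [B.pre > 15]
29. n14.depth = true  [terminal]
30. n15.lab = true  [b.depth == true]
31. n16.lab = "rx"  ["rx"]
32. n16.pre = 11  [11]
33. n17.cnt = 1  [terminal]
34. n18.idx = false  [terminal]
35. n16.key = false  [e.idx == true]
36. n16.lim = false  [B.pre == d.cnt]
37. n19.pre = false  [B.lim == true]
38. n20.idx = false  [terminal]
39. n19.wid = false  [e.idx == true]
40. n19.env = false  [C.pre == true]
41. n21.depth = false  [terminal]
42. n15.depth = 13  [13]
43. n15.wid = "xu"  ["xu"]
44. n22.pre = false  [S.depth > 13]
45. n23.pre = "yp"  [terminal]
46. n24.pre = "vz"  [terminal]
47. n25.sig = false  [false]
48. n26.hot = false  [terminal]
49. n25.idx = -9  [-9]
50. n22.wid = true  [C.pre == false]
51. n22.env = false  [C.pre == true]
52. n13.idx = 13  [S.depth]
53. n27.cnt = 20  [terminal]
54. n12.key = true  [B.pre > 15]
55. n12.lim = false  [B.pre == d.cnt]
56. n0.depth = 26  [26]
57. n0.wid = "mq"  ["mq"]

true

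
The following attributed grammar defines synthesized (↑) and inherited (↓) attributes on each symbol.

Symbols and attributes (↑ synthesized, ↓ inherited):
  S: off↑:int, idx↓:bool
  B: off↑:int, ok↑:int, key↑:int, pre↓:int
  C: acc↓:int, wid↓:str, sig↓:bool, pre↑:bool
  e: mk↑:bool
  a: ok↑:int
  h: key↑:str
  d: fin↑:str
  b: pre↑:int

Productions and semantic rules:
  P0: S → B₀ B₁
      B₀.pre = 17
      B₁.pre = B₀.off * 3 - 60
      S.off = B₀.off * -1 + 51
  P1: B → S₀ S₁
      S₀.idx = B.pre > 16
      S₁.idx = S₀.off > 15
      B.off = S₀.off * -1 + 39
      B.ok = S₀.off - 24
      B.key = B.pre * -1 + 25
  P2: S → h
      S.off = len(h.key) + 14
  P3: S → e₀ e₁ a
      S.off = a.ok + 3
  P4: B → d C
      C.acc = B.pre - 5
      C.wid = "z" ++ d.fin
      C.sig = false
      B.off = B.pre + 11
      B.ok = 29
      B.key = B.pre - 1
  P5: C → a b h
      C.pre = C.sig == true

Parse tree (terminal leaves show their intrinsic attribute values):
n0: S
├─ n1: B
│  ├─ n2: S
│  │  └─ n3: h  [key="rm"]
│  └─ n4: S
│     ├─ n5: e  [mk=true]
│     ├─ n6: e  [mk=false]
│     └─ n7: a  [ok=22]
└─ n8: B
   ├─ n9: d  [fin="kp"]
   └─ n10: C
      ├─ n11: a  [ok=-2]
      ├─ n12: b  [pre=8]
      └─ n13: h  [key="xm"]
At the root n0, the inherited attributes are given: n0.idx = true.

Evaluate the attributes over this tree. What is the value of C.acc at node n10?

1. n0.idx = true  [given at root]
2. n1.pre = 17  [17]
3. n2.idx = true  [B.pre > 16]
4. n3.key = "rm"  [terminal]
5. n2.off = 16  [len(h.key) + 14]
6. n4.idx = true  [S₀.off > 15]
7. n5.mk = true  [terminal]
8. n6.mk = false  [terminal]
9. n7.ok = 22  [terminal]
10. n4.off = 25  [a.ok + 3]
11. n1.off = 23  [S₀.off * -1 + 39]
12. n1.ok = -8  [S₀.off - 24]
13. n1.key = 8  [B.pre * -1 + 25]
14. n8.pre = 9  [B₀.off * 3 - 60]
15. n9.fin = "kp"  [terminal]
16. n10.acc = 4  [B.pre - 5]
17. n10.wid = "zkp"  ["z" ++ d.fin]
18. n10.sig = false  [false]
19. n11.ok = -2  [terminal]
20. n12.pre = 8  [terminal]
21. n13.key = "xm"  [terminal]
22. n10.pre = false  [C.sig == true]
23. n8.off = 20  [B.pre + 11]
24. n8.ok = 29  [29]
25. n8.key = 8  [B.pre - 1]
26. n0.off = 28  [B₀.off * -1 + 51]

4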